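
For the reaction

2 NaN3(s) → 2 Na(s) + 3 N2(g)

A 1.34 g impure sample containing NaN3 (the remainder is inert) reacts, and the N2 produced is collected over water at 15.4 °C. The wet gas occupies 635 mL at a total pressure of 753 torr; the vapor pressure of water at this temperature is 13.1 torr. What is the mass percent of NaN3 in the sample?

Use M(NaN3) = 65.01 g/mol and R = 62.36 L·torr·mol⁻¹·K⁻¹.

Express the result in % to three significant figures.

P(N2) = 753 − 13.1 = 739.9 torr
n(N2) = PV/RT = (739.9 × 0.6350) / (62.36 × 288.55) = 0.02611 mol
n(NaN3) = (2/3) × 0.02611 = 0.01741 mol
m(NaN3) = 0.01741 × 65.01 = 1.132 g
%NaN3 = 1.132 / 1.34 × 100 = 84.48%

84.5 %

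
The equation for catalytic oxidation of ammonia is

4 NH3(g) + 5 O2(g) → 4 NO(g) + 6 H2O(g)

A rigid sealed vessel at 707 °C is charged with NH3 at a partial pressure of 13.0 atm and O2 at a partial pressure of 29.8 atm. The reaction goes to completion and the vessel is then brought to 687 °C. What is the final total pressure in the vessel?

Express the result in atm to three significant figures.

45.1 atm

With V and T fixed, P_i ∝ n_i, so the mole ratios apply directly to partial pressures at 707 °C.
P(O2) required for 13.0 atm of NH3 = (5/4) × 13.0 = 16.25 atm; available 29.8 atm, so NH3 is limiting.
P(O2) remaining = 29.8 − (5/4) × 13.0 = 13.55 atm
P(gaseous products) = (4+6)/4 × 13.0 = 32.50 atm
P_total at 707 °C = 13.55 + 32.50 = 46.05 atm
Scaling to 687 °C: P = 46.05 × 960.15/980.15 = 45.11 atm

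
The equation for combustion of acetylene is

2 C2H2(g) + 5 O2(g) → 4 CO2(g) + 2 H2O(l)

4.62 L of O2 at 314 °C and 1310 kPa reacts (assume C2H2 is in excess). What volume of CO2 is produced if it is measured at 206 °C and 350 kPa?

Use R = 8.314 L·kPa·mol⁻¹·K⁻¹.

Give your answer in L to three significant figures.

11.3 L

n(O2) = PV/RT = (1310 × 4.62) / (8.314 × 587.15) = 1.240 mol
n(CO2) = (4/5) × 1.240 = 0.9920 mol
V = nRT/P = 0.9920 × 8.314 × 479.15 / 350 = 11.29 L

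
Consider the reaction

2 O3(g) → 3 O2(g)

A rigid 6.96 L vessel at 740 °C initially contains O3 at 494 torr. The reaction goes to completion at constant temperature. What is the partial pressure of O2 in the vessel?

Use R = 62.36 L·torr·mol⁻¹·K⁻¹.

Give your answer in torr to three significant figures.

741 torr

n(O3)₀ = PV/RT = (494 × 6.96) / (62.36 × 1013.15) = 0.05442 mol
n(O2) = (3/2) × 0.05442 = 0.08163 mol
P(O2) = nRT/V = 0.08163 × 62.36 × 1013.15 / 6.96 = 741.0 torr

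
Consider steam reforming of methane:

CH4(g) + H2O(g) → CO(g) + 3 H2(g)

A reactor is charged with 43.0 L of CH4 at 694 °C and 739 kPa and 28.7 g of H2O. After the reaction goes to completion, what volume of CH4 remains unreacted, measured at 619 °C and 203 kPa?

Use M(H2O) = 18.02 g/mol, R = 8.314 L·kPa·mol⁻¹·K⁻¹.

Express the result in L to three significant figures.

86.2 L

n(CH4) = PV/RT = (739 × 43.0) / (8.314 × 967.15) = 3.952 mol
n(H2O) = 28.7 / 18.02 = 1.593 mol
For 3.952 mol CH4, stoichiometry requires (1/1) × 3.952 = 3.952 mol H2O; 1.593 mol is available, so H2O is limiting.
n(CH4) consumed = (1/1) × 1.593 = 1.593 mol; remaining = 3.952 − 1.593 = 2.359 mol
V(CH4) = nRT/P = 2.359 × 8.314 × 892.15 / 203 = 86.19 L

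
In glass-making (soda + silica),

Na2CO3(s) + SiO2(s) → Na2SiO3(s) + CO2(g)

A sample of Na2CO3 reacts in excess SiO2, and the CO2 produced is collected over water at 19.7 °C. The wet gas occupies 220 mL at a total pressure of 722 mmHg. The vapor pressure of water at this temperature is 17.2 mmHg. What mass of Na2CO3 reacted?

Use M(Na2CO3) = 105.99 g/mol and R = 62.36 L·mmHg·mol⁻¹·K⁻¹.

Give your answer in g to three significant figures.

P(CO2) = 722 − 17.2 = 704.8 mmHg
n(CO2) = PV/RT = (704.8 × 0.2200) / (62.36 × 292.85) = 0.008491 mol
n(Na2CO3) = (1/1) × 0.008491 = 0.008491 mol
m(Na2CO3) = 0.008491 × 105.99 = 0.9000 g

0.900 g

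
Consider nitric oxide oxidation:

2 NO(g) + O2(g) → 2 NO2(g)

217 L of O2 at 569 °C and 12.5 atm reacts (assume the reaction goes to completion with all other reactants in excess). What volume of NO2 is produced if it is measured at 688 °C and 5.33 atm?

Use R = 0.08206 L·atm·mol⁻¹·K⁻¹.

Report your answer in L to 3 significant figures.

n(O2) = PV/RT = (12.5 × 217) / (0.08206 × 842.15) = 39.25 mol
n(NO2) = (2/1) × 39.25 = 78.50 mol
V = nRT/P = 78.50 × 0.08206 × 961.15 / 5.33 = 1162 L

1160 L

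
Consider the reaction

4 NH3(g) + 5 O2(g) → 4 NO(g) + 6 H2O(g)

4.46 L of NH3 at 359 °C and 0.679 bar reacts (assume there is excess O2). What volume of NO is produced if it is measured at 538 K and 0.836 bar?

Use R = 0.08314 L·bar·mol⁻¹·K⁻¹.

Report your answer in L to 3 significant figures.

n(NH3) = PV/RT = (0.679 × 4.46) / (0.08314 × 632.15) = 0.05762 mol
n(NO) = (4/4) × 0.05762 = 0.05762 mol
V = nRT/P = 0.05762 × 0.08314 × 538 / 0.836 = 3.083 L

3.08 L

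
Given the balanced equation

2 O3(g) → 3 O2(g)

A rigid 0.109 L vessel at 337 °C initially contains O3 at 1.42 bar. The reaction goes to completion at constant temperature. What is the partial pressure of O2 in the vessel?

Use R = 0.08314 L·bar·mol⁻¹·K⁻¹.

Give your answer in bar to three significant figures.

2.13 bar

n(O3)₀ = PV/RT = (1.42 × 0.109) / (0.08314 × 610.15) = 0.003051 mol
n(O2) = (3/2) × 0.003051 = 0.004576 mol
P(O2) = nRT/V = 0.004576 × 0.08314 × 610.15 / 0.109 = 2.130 bar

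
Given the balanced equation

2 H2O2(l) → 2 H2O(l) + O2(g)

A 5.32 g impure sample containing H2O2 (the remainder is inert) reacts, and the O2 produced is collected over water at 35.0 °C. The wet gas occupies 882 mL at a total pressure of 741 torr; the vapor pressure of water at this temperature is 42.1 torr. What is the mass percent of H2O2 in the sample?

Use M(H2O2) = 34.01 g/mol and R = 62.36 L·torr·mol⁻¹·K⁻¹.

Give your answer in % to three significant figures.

41.0 %

P(O2) = 741 − 42.1 = 698.9 torr
n(O2) = PV/RT = (698.9 × 0.8820) / (62.36 × 308.15) = 0.03208 mol
n(H2O2) = (2/1) × 0.03208 = 0.06416 mol
m(H2O2) = 0.06416 × 34.01 = 2.182 g
%H2O2 = 2.182 / 5.32 × 100 = 41.02%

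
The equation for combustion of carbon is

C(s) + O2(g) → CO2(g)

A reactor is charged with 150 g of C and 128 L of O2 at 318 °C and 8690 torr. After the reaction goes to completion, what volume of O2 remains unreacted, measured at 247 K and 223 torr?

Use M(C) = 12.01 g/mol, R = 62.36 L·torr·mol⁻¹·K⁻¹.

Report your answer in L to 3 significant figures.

n(C) = 150 / 12.01 = 12.49 mol
n(O2) = PV/RT = (8690 × 128) / (62.36 × 591.15) = 30.17 mol
For 12.49 mol C, stoichiometry requires (1/1) × 12.49 = 12.49 mol O2; 30.17 mol is available, so C is limiting.
n(O2) consumed = (1/1) × 12.49 = 12.49 mol; remaining = 30.17 − 12.49 = 17.68 mol
V(O2) = nRT/P = 17.68 × 62.36 × 247 / 223 = 1221 L

1220 L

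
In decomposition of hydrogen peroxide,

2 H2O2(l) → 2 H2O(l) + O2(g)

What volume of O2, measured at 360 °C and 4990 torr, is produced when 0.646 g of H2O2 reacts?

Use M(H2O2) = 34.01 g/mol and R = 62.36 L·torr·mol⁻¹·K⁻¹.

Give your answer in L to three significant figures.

n(H2O2) = 0.6460 / 34.01 = 0.01899 mol
n(O2) = (1/2) × 0.01899 = 0.009495 mol
V = nRT/P = 0.009495 × 62.36 × 633.15 / 4990 = 0.07513 L

0.0751 L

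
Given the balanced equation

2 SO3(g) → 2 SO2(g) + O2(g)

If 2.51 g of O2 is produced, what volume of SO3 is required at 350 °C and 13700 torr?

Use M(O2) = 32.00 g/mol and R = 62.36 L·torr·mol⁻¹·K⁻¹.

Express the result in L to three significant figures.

0.445 L

n(O2) = 2.510 / 32.00 = 0.07844 mol
n(SO3) = (2/1) × 0.07844 = 0.1569 mol
V = nRT/P = 0.1569 × 62.36 × 623.15 / 13700 = 0.4450 L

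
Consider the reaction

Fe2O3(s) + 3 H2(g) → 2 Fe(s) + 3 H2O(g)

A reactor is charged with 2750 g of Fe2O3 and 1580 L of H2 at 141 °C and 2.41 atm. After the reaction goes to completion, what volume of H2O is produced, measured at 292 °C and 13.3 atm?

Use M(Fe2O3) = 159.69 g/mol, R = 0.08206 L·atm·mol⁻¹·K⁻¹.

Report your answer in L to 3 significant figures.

180 L

n(Fe2O3) = 2750 / 159.69 = 17.22 mol
n(H2) = PV/RT = (2.41 × 1580) / (0.08206 × 414.15) = 112.0 mol
For 17.22 mol Fe2O3, stoichiometry requires (3/1) × 17.22 = 51.66 mol H2; 112.0 mol is available, so Fe2O3 is limiting.
n(H2O) = (3/1) × 17.22 = 51.66 mol
V(H2O) = nRT/P = 51.66 × 0.08206 × 565.15 / 13.3 = 180.1 L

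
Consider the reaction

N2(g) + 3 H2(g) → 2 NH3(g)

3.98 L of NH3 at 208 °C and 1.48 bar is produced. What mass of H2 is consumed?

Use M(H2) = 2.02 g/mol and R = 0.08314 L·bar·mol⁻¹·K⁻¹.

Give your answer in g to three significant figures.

n(NH3) = PV/RT = (1.48 × 3.98) / (0.08314 × 481.15) = 0.1472 mol
n(H2) = (3/2) × 0.1472 = 0.2208 mol
m(H2) = 0.2208 × 2.02 = 0.4460 g

0.446 g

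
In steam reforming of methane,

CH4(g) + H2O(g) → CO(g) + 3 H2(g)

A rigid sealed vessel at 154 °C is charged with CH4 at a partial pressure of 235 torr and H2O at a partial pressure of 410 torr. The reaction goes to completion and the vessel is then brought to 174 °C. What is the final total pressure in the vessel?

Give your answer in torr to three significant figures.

1170 torr

With V and T fixed, P_i ∝ n_i, so the mole ratios apply directly to partial pressures at 154 °C.
P(H2O) required for 235 torr of CH4 = (1/1) × 235 = 235.0 torr; available 410 torr, so CH4 is limiting.
P(H2O) remaining = 410 − (1/1) × 235 = 175.0 torr
P(gaseous products) = (1+3)/1 × 235 = 940.0 torr
P_total at 154 °C = 175.0 + 940.0 = 1115 torr
Scaling to 174 °C: P = 1115 × 447.15/427.15 = 1167 torr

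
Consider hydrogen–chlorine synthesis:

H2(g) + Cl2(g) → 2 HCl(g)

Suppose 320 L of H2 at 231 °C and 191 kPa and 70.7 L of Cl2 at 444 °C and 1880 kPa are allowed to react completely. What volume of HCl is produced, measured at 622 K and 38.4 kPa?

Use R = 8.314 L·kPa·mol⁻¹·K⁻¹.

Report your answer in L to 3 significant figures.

n(H2) = PV/RT = (191 × 320) / (8.314 × 504.15) = 14.58 mol
n(Cl2) = PV/RT = (1880 × 70.7) / (8.314 × 717.15) = 22.29 mol
For 14.58 mol H2, stoichiometry requires (1/1) × 14.58 = 14.58 mol Cl2; 22.29 mol is available, so H2 is limiting.
n(HCl) = (2/1) × 14.58 = 29.16 mol
V(HCl) = nRT/P = 29.16 × 8.314 × 622 / 38.4 = 3927 L

3930 L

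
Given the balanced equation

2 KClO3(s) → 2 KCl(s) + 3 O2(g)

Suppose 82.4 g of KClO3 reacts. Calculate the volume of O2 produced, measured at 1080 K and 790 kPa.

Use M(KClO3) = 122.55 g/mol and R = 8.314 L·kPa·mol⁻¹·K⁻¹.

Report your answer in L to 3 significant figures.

11.5 L

n(KClO3) = 82.40 / 122.55 = 0.6724 mol
n(O2) = (3/2) × 0.6724 = 1.009 mol
V = nRT/P = 1.009 × 8.314 × 1080 / 790 = 11.47 L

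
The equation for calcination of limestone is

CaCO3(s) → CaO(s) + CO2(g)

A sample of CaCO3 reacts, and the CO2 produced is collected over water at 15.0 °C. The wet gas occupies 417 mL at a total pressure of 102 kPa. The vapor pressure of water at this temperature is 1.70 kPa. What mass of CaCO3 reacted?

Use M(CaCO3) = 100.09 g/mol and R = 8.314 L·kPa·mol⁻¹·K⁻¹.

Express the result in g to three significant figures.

1.75 g

P(CO2) = 102 − 1.70 = 100.3 kPa
n(CO2) = PV/RT = (100.3 × 0.4170) / (8.314 × 288.15) = 0.01746 mol
n(CaCO3) = (1/1) × 0.01746 = 0.01746 mol
m(CaCO3) = 0.01746 × 100.09 = 1.748 g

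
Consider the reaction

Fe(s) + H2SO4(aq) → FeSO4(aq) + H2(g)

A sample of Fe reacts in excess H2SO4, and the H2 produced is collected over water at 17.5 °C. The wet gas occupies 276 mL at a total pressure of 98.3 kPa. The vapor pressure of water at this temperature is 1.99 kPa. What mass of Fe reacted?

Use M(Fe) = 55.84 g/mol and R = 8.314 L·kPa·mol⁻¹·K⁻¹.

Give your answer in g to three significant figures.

0.614 g

P(H2) = 98.3 − 1.99 = 96.31 kPa
n(H2) = PV/RT = (96.31 × 0.2760) / (8.314 × 290.65) = 0.01100 mol
n(Fe) = (1/1) × 0.01100 = 0.01100 mol
m(Fe) = 0.01100 × 55.84 = 0.6142 g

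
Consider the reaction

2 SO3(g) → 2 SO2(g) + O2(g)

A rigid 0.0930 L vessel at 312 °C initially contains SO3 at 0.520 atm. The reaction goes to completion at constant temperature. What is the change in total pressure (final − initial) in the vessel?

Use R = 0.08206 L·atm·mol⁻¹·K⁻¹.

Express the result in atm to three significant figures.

0.260 atm

Rigid vessel, constant T ⇒ P scales with total gas moles (2 → 3).
P_final = (3/2) × 0.520 = 0.7800 atm; ΔP = 0.7800 − 0.520 = 0.2600 atm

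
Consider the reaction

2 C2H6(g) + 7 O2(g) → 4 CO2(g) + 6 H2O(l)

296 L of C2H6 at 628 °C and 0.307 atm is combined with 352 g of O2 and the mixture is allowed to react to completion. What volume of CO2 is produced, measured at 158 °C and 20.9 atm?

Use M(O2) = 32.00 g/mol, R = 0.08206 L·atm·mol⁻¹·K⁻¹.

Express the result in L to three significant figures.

4.16 L

n(C2H6) = PV/RT = (0.307 × 296) / (0.08206 × 901.15) = 1.229 mol
n(O2) = 352 / 32.00 = 11.00 mol
For 1.229 mol C2H6, stoichiometry requires (7/2) × 1.229 = 4.302 mol O2; 11.00 mol is available, so C2H6 is limiting.
n(CO2) = (4/2) × 1.229 = 2.458 mol
V(CO2) = nRT/P = 2.458 × 0.08206 × 431.15 / 20.9 = 4.161 L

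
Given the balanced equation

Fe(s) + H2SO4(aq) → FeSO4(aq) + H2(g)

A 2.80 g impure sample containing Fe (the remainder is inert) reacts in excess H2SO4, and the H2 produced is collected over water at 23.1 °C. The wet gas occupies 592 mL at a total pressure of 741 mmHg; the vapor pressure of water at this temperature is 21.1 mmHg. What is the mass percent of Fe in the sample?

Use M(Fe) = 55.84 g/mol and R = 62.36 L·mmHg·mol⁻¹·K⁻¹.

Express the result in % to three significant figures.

46.0 %

P(H2) = 741 − 21.1 = 719.9 mmHg
n(H2) = PV/RT = (719.9 × 0.5920) / (62.36 × 296.25) = 0.02307 mol
n(Fe) = (1/1) × 0.02307 = 0.02307 mol
m(Fe) = 0.02307 × 55.84 = 1.288 g
%Fe = 1.288 / 2.80 × 100 = 46.00%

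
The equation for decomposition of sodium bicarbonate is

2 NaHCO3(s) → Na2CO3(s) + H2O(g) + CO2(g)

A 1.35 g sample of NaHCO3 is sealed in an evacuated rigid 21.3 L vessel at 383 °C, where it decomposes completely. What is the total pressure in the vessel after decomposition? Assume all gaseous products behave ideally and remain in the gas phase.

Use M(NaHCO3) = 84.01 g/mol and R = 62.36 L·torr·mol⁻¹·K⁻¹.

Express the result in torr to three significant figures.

n(NaHCO3) = 1.35 / 84.01 = 0.01607 mol
n(gas produced) = (2/2) × 0.01607 = 0.01607 mol
P = nRT/V = 0.01607 × 62.36 × 656.15 / 21.3 = 30.87 torr

30.9 torr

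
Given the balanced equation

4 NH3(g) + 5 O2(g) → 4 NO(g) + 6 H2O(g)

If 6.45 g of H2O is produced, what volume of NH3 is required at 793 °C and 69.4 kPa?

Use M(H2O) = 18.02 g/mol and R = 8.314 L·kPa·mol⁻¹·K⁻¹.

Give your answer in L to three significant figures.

30.5 L

n(H2O) = 6.450 / 18.02 = 0.3579 mol
n(NH3) = (4/6) × 0.3579 = 0.2386 mol
V = nRT/P = 0.2386 × 8.314 × 1066.15 / 69.4 = 30.47 L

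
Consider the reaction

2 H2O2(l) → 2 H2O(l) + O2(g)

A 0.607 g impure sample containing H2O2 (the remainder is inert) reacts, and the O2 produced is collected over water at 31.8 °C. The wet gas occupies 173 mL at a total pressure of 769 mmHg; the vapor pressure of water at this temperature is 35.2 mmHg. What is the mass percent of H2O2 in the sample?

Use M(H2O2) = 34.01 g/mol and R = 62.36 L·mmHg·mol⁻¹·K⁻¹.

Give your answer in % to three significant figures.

74.8 %

P(O2) = 769 − 35.2 = 733.8 mmHg
n(O2) = PV/RT = (733.8 × 0.1730) / (62.36 × 304.95) = 0.006676 mol
n(H2O2) = (2/1) × 0.006676 = 0.01335 mol
m(H2O2) = 0.01335 × 34.01 = 0.4540 g
%H2O2 = 0.4540 / 0.607 × 100 = 74.79%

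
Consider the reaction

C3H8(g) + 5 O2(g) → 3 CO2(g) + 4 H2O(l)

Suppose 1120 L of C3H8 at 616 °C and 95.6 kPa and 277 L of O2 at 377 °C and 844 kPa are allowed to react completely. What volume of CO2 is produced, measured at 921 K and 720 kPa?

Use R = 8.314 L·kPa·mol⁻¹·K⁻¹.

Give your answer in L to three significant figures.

n(C3H8) = PV/RT = (95.6 × 1120) / (8.314 × 889.15) = 14.48 mol
n(O2) = PV/RT = (844 × 277) / (8.314 × 650.15) = 43.25 mol
For 14.48 mol C3H8, stoichiometry requires (5/1) × 14.48 = 72.40 mol O2; 43.25 mol is available, so O2 is limiting.
n(CO2) = (3/5) × 43.25 = 25.95 mol
V(CO2) = nRT/P = 25.95 × 8.314 × 921 / 720 = 276.0 L

276 L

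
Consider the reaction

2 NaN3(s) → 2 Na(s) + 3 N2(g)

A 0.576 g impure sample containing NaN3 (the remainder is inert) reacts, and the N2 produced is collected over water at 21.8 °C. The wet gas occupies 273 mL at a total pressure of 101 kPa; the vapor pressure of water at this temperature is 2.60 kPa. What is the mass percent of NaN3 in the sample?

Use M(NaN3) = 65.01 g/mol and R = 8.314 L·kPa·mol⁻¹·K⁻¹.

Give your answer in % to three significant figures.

82.4 %

P(N2) = 101 − 2.60 = 98.40 kPa
n(N2) = PV/RT = (98.40 × 0.2730) / (8.314 × 294.95) = 0.01095 mol
n(NaN3) = (2/3) × 0.01095 = 0.007300 mol
m(NaN3) = 0.007300 × 65.01 = 0.4746 g
%NaN3 = 0.4746 / 0.576 × 100 = 82.40%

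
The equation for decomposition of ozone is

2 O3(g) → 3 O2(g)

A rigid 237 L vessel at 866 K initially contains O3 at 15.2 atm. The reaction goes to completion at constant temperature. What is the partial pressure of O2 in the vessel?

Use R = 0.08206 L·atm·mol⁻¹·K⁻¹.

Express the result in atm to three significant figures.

22.8 atm

n(O3)₀ = PV/RT = (15.2 × 237) / (0.08206 × 866) = 50.69 mol
n(O2) = (3/2) × 50.69 = 76.03 mol
P(O2) = nRT/V = 76.03 × 0.08206 × 866 / 237 = 22.80 atm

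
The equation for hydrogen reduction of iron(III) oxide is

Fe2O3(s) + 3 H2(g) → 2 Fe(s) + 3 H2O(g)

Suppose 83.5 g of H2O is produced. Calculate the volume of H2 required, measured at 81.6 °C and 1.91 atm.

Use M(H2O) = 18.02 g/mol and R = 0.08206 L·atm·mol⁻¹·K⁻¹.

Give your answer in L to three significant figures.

n(H2O) = 83.50 / 18.02 = 4.634 mol
n(H2) = (3/3) × 4.634 = 4.634 mol
V = nRT/P = 4.634 × 0.08206 × 354.75 / 1.91 = 70.63 L

70.6 L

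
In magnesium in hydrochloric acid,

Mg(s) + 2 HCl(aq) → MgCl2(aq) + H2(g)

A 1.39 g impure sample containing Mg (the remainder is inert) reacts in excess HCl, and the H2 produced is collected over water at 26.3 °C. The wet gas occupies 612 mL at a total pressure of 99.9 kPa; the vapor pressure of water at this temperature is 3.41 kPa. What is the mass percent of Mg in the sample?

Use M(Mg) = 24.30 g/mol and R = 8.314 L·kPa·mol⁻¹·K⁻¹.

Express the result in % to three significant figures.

41.5 %

P(H2) = 99.9 − 3.41 = 96.49 kPa
n(H2) = PV/RT = (96.49 × 0.6120) / (8.314 × 299.45) = 0.02372 mol
n(Mg) = (1/1) × 0.02372 = 0.02372 mol
m(Mg) = 0.02372 × 24.30 = 0.5764 g
%Mg = 0.5764 / 1.39 × 100 = 41.47%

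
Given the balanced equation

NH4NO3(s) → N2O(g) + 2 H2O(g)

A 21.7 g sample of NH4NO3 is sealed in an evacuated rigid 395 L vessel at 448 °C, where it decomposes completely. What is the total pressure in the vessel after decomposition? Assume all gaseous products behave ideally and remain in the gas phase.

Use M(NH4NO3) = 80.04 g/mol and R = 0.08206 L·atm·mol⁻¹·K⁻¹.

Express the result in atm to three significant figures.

n(NH4NO3) = 21.7 / 80.04 = 0.2711 mol
n(gas produced) = (3/1) × 0.2711 = 0.8133 mol
P = nRT/V = 0.8133 × 0.08206 × 721.15 / 395 = 0.1218 atm

0.122 atm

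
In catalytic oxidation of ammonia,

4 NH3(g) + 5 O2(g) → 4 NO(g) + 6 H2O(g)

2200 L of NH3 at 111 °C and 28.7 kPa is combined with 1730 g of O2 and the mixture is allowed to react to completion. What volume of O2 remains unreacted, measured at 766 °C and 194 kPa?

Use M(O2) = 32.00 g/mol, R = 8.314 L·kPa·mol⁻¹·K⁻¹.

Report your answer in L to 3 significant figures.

n(NH3) = PV/RT = (28.7 × 2200) / (8.314 × 384.15) = 19.77 mol
n(O2) = 1730 / 32.00 = 54.06 mol
For 19.77 mol NH3, stoichiometry requires (5/4) × 19.77 = 24.71 mol O2; 54.06 mol is available, so NH3 is limiting.
n(O2) consumed = (5/4) × 19.77 = 24.71 mol; remaining = 54.06 − 24.71 = 29.35 mol
V(O2) = nRT/P = 29.35 × 8.314 × 1039.15 / 194 = 1307 L

1310 L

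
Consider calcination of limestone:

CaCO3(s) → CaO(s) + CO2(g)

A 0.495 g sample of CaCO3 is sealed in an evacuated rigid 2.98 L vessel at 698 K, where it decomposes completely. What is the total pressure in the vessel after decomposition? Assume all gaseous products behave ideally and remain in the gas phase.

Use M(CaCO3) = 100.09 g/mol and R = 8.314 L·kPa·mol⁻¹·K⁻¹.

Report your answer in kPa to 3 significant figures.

9.63 kPa

n(CaCO3) = 0.495 / 100.09 = 0.004946 mol
n(gas produced) = (1/1) × 0.004946 = 0.004946 mol
P = nRT/V = 0.004946 × 8.314 × 698 / 2.98 = 9.632 kPa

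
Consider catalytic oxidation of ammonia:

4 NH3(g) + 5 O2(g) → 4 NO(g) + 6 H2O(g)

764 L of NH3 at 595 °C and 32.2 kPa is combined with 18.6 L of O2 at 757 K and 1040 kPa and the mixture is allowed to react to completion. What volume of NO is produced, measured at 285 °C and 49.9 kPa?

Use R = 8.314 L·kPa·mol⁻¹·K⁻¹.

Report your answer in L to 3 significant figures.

n(NH3) = PV/RT = (32.2 × 764) / (8.314 × 868.15) = 3.408 mol
n(O2) = PV/RT = (1040 × 18.6) / (8.314 × 757) = 3.074 mol
For 3.408 mol NH3, stoichiometry requires (5/4) × 3.408 = 4.260 mol O2; 3.074 mol is available, so O2 is limiting.
n(NO) = (4/5) × 3.074 = 2.459 mol
V(NO) = nRT/P = 2.459 × 8.314 × 558.15 / 49.9 = 228.7 L

229 L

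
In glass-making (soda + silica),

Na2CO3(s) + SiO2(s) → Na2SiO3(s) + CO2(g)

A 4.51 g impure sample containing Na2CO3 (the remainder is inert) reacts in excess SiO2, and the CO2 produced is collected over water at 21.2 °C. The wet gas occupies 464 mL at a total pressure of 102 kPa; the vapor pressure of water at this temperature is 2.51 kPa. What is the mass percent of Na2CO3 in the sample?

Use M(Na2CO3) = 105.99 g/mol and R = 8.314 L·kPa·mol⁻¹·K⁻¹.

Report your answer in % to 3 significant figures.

P(CO2) = 102 − 2.51 = 99.49 kPa
n(CO2) = PV/RT = (99.49 × 0.4640) / (8.314 × 294.35) = 0.01886 mol
n(Na2CO3) = (1/1) × 0.01886 = 0.01886 mol
m(Na2CO3) = 0.01886 × 105.99 = 1.999 g
%Na2CO3 = 1.999 / 4.51 × 100 = 44.32%

44.3 %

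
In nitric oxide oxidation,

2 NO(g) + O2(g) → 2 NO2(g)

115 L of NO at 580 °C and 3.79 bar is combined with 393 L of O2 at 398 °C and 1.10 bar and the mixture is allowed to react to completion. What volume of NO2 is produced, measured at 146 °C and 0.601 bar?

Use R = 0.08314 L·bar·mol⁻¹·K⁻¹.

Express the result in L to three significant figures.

n(NO) = PV/RT = (3.79 × 115) / (0.08314 × 853.15) = 6.145 mol
n(O2) = PV/RT = (1.10 × 393) / (0.08314 × 671.15) = 7.747 mol
For 6.145 mol NO, stoichiometry requires (1/2) × 6.145 = 3.072 mol O2; 7.747 mol is available, so NO is limiting.
n(NO2) = (2/2) × 6.145 = 6.145 mol
V(NO2) = nRT/P = 6.145 × 0.08314 × 419.15 / 0.601 = 356.3 L

356 L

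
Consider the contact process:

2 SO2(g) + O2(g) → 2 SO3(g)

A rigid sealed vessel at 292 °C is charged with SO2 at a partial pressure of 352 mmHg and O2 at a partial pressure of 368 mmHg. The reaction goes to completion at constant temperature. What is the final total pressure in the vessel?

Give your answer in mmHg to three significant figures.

544 mmHg

Because the vessel is rigid and T is held at 292 °C, work the stoichiometry in partial pressures (P_i = n_iRT/V).
P(O2) required for 352 mmHg of SO2 = (1/2) × 352 = 176.0 mmHg; available 368 mmHg, so SO2 is limiting.
P(O2) remaining = 368 − (1/2) × 352 = 192.0 mmHg
P(gaseous products) = (2)/2 × 352 = 352.0 mmHg
P_total at 292 °C = 192.0 + 352.0 = 544.0 mmHg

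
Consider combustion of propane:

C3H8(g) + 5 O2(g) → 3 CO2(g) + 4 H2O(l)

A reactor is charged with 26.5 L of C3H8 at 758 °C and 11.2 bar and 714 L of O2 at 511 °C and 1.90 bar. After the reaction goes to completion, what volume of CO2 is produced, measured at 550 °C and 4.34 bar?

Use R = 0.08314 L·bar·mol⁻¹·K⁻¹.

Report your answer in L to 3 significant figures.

164 L

n(C3H8) = PV/RT = (11.2 × 26.5) / (0.08314 × 1031.15) = 3.462 mol
n(O2) = PV/RT = (1.90 × 714) / (0.08314 × 784.15) = 20.81 mol
For 3.462 mol C3H8, stoichiometry requires (5/1) × 3.462 = 17.31 mol O2; 20.81 mol is available, so C3H8 is limiting.
n(CO2) = (3/1) × 3.462 = 10.39 mol
V(CO2) = nRT/P = 10.39 × 0.08314 × 823.15 / 4.34 = 163.8 L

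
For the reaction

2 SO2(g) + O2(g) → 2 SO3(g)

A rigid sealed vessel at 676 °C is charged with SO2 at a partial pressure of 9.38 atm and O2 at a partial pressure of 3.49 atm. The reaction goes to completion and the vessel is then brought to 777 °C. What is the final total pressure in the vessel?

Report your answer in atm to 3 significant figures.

At constant V, partial pressures at 676 °C are proportional to moles, so apply stoichiometry directly to pressures.
P(O2) required for 9.38 atm of SO2 = (1/2) × 9.38 = 4.690 atm; available 3.49 atm, so O2 is limiting.
P(SO2) remaining = 9.38 − (2/1) × 3.49 = 2.400 atm
P(gaseous products) = (2)/1 × 3.49 = 6.980 atm
P_total at 676 °C = 2.400 + 6.980 = 9.380 atm
Scaling to 777 °C: P = 9.380 × 1050.15/949.15 = 10.38 atm

10.4 atm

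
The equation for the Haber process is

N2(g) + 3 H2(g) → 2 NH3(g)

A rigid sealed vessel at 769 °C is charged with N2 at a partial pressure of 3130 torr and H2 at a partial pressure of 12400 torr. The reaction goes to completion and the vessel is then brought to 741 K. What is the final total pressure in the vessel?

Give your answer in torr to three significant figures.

With V and T fixed, P_i ∝ n_i, so the mole ratios apply directly to partial pressures at 769 °C.
P(H2) required for 3130 torr of N2 = (3/1) × 3130 = 9390 torr; available 12400 torr, so N2 is limiting.
P(H2) remaining = 12400 − (3/1) × 3130 = 3010 torr
P(gaseous products) = (2)/1 × 3130 = 6260 torr
P_total at 769 °C = 3010 + 6260 = 9270 torr
Scaling to 741 K: P = 9270 × 741/1042.15 = 6591 torr

6590 torr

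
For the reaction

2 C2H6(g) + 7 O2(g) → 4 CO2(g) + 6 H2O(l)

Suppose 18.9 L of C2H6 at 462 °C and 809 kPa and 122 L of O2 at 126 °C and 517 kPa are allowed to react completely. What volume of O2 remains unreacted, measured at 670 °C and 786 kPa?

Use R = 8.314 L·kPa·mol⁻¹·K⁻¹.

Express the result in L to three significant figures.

n(C2H6) = PV/RT = (809 × 18.9) / (8.314 × 735.15) = 2.502 mol
n(O2) = PV/RT = (517 × 122) / (8.314 × 399.15) = 19.01 mol
For 2.502 mol C2H6, stoichiometry requires (7/2) × 2.502 = 8.757 mol O2; 19.01 mol is available, so C2H6 is limiting.
n(O2) consumed = (7/2) × 2.502 = 8.757 mol; remaining = 19.01 − 8.757 = 10.25 mol
V(O2) = nRT/P = 10.25 × 8.314 × 943.15 / 786 = 102.3 L

102 L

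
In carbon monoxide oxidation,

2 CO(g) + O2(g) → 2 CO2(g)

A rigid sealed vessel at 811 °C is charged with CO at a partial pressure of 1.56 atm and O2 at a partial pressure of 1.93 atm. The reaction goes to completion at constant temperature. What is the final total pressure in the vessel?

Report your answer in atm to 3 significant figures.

2.71 atm

At constant V, partial pressures at 811 °C are proportional to moles, so apply stoichiometry directly to pressures.
P(O2) required for 1.56 atm of CO = (1/2) × 1.56 = 0.7800 atm; available 1.93 atm, so CO is limiting.
P(O2) remaining = 1.93 − (1/2) × 1.56 = 1.150 atm
P(gaseous products) = (2)/2 × 1.56 = 1.560 atm
P_total at 811 °C = 1.150 + 1.560 = 2.710 atm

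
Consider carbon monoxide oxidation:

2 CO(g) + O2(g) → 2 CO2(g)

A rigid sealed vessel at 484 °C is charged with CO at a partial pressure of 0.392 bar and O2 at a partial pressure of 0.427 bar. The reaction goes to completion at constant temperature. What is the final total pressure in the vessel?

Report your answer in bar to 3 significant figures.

Because the vessel is rigid and T is held at 484 °C, work the stoichiometry in partial pressures (P_i = n_iRT/V).
P(O2) required for 0.392 bar of CO = (1/2) × 0.392 = 0.1960 bar; available 0.427 bar, so CO is limiting.
P(O2) remaining = 0.427 − (1/2) × 0.392 = 0.2310 bar
P(gaseous products) = (2)/2 × 0.392 = 0.3920 bar
P_total at 484 °C = 0.2310 + 0.3920 = 0.6230 bar

0.623 bar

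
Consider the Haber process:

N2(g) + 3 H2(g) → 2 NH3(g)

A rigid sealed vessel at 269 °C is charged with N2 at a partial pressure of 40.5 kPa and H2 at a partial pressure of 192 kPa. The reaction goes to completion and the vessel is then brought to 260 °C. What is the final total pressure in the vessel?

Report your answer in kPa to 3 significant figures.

Because the vessel is rigid and T is held at 269 °C, work the stoichiometry in partial pressures (P_i = n_iRT/V).
P(H2) required for 40.5 kPa of N2 = (3/1) × 40.5 = 121.5 kPa; available 192 kPa, so N2 is limiting.
P(H2) remaining = 192 − (3/1) × 40.5 = 70.50 kPa
P(gaseous products) = (2)/1 × 40.5 = 81.00 kPa
P_total at 269 °C = 70.50 + 81.00 = 151.5 kPa
Scaling to 260 °C: P = 151.5 × 533.15/542.15 = 149.0 kPa

149 kPa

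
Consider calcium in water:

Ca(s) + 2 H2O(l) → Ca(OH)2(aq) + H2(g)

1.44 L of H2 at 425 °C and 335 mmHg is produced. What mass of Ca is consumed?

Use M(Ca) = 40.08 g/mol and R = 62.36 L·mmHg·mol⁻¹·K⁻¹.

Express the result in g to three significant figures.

0.444 g

n(H2) = PV/RT = (335 × 1.44) / (62.36 × 698.15) = 0.01108 mol
n(Ca) = (1/1) × 0.01108 = 0.01108 mol
m(Ca) = 0.01108 × 40.08 = 0.4441 g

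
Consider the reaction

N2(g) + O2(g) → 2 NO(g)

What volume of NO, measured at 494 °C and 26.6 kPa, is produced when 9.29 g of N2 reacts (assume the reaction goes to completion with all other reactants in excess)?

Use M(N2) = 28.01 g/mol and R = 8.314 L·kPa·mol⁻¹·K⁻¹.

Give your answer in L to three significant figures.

n(N2) = 9.290 / 28.01 = 0.3317 mol
n(NO) = (2/1) × 0.3317 = 0.6634 mol
V = nRT/P = 0.6634 × 8.314 × 767.15 / 26.6 = 159.1 L

159 L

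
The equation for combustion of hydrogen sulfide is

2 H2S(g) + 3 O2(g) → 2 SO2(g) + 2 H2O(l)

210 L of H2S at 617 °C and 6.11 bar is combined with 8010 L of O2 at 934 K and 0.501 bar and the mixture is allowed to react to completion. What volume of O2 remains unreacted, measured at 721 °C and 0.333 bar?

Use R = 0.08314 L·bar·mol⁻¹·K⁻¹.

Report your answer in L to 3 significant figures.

n(H2S) = PV/RT = (6.11 × 210) / (0.08314 × 890.15) = 17.34 mol
n(O2) = PV/RT = (0.501 × 8010) / (0.08314 × 934) = 51.68 mol
For 17.34 mol H2S, stoichiometry requires (3/2) × 17.34 = 26.01 mol O2; 51.68 mol is available, so H2S is limiting.
n(O2) consumed = (3/2) × 17.34 = 26.01 mol; remaining = 51.68 − 26.01 = 25.67 mol
V(O2) = nRT/P = 25.67 × 0.08314 × 994.15 / 0.333 = 6372 L

6370 L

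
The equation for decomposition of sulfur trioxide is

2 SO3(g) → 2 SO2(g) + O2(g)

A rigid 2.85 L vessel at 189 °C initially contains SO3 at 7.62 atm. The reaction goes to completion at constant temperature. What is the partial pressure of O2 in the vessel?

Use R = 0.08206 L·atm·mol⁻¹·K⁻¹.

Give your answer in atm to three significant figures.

3.81 atm

n(SO3)₀ = PV/RT = (7.62 × 2.85) / (0.08206 × 462.15) = 0.5726 mol
n(O2) = (1/2) × 0.5726 = 0.2863 mol
P(O2) = nRT/V = 0.2863 × 0.08206 × 462.15 / 2.85 = 3.810 atm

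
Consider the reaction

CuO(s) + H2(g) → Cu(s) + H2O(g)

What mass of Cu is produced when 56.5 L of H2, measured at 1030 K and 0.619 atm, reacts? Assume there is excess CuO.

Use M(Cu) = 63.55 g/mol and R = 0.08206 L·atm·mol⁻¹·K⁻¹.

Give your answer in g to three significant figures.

26.3 g

n(H2) = PV/RT = (0.619 × 56.5) / (0.08206 × 1030) = 0.4138 mol
n(Cu) = (1/1) × 0.4138 = 0.4138 mol
m(Cu) = 0.4138 × 63.55 = 26.30 g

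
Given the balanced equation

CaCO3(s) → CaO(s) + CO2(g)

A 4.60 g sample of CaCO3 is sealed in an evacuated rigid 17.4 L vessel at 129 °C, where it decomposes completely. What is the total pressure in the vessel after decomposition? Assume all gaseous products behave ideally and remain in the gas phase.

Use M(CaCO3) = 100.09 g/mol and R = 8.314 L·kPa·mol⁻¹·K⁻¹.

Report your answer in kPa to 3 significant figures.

n(CaCO3) = 4.60 / 100.09 = 0.04596 mol
n(gas produced) = (1/1) × 0.04596 = 0.04596 mol
P = nRT/V = 0.04596 × 8.314 × 402.15 / 17.4 = 8.831 kPa

8.83 kPa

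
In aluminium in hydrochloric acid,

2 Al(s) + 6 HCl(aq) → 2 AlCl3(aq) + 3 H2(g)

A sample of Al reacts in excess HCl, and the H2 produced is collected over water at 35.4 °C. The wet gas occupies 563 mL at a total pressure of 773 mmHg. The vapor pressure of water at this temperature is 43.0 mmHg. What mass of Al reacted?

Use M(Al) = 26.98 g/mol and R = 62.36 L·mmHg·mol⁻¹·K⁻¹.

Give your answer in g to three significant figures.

0.384 g

P(H2) = 773 − 43.0 = 730.0 mmHg
n(H2) = PV/RT = (730.0 × 0.5630) / (62.36 × 308.55) = 0.02136 mol
n(Al) = (2/3) × 0.02136 = 0.01424 mol
m(Al) = 0.01424 × 26.98 = 0.3842 g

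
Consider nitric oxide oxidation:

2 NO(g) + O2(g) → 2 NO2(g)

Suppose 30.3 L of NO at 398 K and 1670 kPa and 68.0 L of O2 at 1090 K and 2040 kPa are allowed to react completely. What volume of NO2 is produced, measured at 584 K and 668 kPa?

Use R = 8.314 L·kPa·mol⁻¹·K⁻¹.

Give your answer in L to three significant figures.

n(NO) = PV/RT = (1670 × 30.3) / (8.314 × 398) = 15.29 mol
n(O2) = PV/RT = (2040 × 68.0) / (8.314 × 1090) = 15.31 mol
For 15.29 mol NO, stoichiometry requires (1/2) × 15.29 = 7.645 mol O2; 15.31 mol is available, so NO is limiting.
n(NO2) = (2/2) × 15.29 = 15.29 mol
V(NO2) = nRT/P = 15.29 × 8.314 × 584 / 668 = 111.1 L

111 L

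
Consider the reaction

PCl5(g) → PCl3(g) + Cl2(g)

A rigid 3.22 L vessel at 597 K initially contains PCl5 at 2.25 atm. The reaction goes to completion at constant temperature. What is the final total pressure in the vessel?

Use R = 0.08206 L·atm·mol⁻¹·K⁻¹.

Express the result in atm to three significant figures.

4.50 atm

At constant T and V, P ∝ n(gas): 1 mol gas → 2 mol gas.
P_final = (2/1) × 2.25 = 4.500 atm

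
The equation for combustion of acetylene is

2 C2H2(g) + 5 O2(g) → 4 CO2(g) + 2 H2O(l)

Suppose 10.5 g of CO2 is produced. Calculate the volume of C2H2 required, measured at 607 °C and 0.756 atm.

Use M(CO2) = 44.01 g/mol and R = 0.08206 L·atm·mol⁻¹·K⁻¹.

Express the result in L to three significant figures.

11.4 L

n(CO2) = 10.50 / 44.01 = 0.2386 mol
n(C2H2) = (2/4) × 0.2386 = 0.1193 mol
V = nRT/P = 0.1193 × 0.08206 × 880.15 / 0.756 = 11.40 L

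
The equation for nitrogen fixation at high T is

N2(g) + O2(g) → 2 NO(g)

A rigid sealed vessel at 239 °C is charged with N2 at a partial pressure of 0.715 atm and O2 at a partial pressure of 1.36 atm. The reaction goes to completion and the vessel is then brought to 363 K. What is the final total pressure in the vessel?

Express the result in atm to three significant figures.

1.47 atm

Because the vessel is rigid and T is held at 239 °C, work the stoichiometry in partial pressures (P_i = n_iRT/V).
P(O2) required for 0.715 atm of N2 = (1/1) × 0.715 = 0.7150 atm; available 1.36 atm, so N2 is limiting.
P(O2) remaining = 1.36 − (1/1) × 0.715 = 0.6450 atm
P(gaseous products) = (2)/1 × 0.715 = 1.430 atm
P_total at 239 °C = 0.6450 + 1.430 = 2.075 atm
Scaling to 363 K: P = 2.075 × 363/512.15 = 1.471 atm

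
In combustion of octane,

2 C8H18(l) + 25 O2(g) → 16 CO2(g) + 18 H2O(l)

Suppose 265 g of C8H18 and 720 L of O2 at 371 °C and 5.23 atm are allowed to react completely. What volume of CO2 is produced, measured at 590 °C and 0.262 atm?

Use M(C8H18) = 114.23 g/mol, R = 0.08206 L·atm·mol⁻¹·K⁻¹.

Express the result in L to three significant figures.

5020 L

n(C8H18) = 265 / 114.23 = 2.320 mol
n(O2) = PV/RT = (5.23 × 720) / (0.08206 × 644.15) = 71.24 mol
For 2.320 mol C8H18, stoichiometry requires (25/2) × 2.320 = 29.00 mol O2; 71.24 mol is available, so C8H18 is limiting.
n(CO2) = (16/2) × 2.320 = 18.56 mol
V(CO2) = nRT/P = 18.56 × 0.08206 × 863.15 / 0.262 = 5018 L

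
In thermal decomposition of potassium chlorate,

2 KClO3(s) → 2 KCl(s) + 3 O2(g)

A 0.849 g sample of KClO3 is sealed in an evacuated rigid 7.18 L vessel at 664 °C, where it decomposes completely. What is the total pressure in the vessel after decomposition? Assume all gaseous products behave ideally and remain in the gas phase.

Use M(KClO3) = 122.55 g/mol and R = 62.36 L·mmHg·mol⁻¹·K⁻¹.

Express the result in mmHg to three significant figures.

n(KClO3) = 0.849 / 122.55 = 0.006928 mol
n(gas produced) = (3/2) × 0.006928 = 0.01039 mol
P = nRT/V = 0.01039 × 62.36 × 937.15 / 7.18 = 84.57 mmHg

84.6 mmHg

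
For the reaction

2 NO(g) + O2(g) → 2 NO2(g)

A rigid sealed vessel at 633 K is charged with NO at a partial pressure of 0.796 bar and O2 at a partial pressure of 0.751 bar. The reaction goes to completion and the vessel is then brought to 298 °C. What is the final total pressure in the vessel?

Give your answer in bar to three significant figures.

1.04 bar

At constant V, partial pressures at 633 K are proportional to moles, so apply stoichiometry directly to pressures.
P(O2) required for 0.796 bar of NO = (1/2) × 0.796 = 0.3980 bar; available 0.751 bar, so NO is limiting.
P(O2) remaining = 0.751 − (1/2) × 0.796 = 0.3530 bar
P(gaseous products) = (2)/2 × 0.796 = 0.7960 bar
P_total at 633 K = 0.3530 + 0.7960 = 1.149 bar
Scaling to 298 °C: P = 1.149 × 571.15/633 = 1.037 bar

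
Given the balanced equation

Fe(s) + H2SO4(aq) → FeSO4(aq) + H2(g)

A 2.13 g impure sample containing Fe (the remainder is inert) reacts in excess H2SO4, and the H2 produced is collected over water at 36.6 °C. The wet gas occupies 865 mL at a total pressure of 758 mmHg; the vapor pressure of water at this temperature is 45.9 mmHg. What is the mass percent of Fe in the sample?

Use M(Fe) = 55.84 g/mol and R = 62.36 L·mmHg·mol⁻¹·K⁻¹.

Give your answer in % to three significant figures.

83.6 %

P(H2) = 758 − 45.9 = 712.1 mmHg
n(H2) = PV/RT = (712.1 × 0.8650) / (62.36 × 309.75) = 0.03189 mol
n(Fe) = (1/1) × 0.03189 = 0.03189 mol
m(Fe) = 0.03189 × 55.84 = 1.781 g
%Fe = 1.781 / 2.13 × 100 = 83.62%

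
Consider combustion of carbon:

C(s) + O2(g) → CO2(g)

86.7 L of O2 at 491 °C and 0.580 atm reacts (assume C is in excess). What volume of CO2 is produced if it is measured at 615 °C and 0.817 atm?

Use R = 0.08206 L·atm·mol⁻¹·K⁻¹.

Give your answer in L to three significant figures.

n(O2) = PV/RT = (0.580 × 86.7) / (0.08206 × 764.15) = 0.8019 mol
n(CO2) = (1/1) × 0.8019 = 0.8019 mol
V = nRT/P = 0.8019 × 0.08206 × 888.15 / 0.817 = 71.53 L

71.5 L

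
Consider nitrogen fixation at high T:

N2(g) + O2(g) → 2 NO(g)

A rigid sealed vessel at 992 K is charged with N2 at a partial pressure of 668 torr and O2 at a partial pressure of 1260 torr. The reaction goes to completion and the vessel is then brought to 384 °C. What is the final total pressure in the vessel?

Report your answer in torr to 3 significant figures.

With V and T fixed, P_i ∝ n_i, so the mole ratios apply directly to partial pressures at 992 K.
P(O2) required for 668 torr of N2 = (1/1) × 668 = 668.0 torr; available 1260 torr, so N2 is limiting.
P(O2) remaining = 1260 − (1/1) × 668 = 592.0 torr
P(gaseous products) = (2)/1 × 668 = 1336 torr
P_total at 992 K = 592.0 + 1336 = 1928 torr
Scaling to 384 °C: P = 1928 × 657.15/992 = 1277 torr

1280 torr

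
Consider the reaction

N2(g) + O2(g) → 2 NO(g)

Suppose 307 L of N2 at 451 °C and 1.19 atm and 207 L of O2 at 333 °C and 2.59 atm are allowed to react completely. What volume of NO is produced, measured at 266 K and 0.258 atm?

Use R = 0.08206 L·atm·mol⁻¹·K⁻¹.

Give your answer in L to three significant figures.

1040 L

n(N2) = PV/RT = (1.19 × 307) / (0.08206 × 724.15) = 6.148 mol
n(O2) = PV/RT = (2.59 × 207) / (0.08206 × 606.15) = 10.78 mol
For 6.148 mol N2, stoichiometry requires (1/1) × 6.148 = 6.148 mol O2; 10.78 mol is available, so N2 is limiting.
n(NO) = (2/1) × 6.148 = 12.30 mol
V(NO) = nRT/P = 12.30 × 0.08206 × 266 / 0.258 = 1041 L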